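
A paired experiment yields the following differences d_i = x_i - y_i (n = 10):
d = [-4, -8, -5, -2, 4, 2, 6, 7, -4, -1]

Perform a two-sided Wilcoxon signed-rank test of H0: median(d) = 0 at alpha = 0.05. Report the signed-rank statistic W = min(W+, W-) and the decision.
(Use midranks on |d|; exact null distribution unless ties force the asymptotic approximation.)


Step 1: Drop any zero differences (none here) and take |d_i|.
|d| = [4, 8, 5, 2, 4, 2, 6, 7, 4, 1]
Step 2: Midrank |d_i| (ties get averaged ranks).
ranks: |4|->5, |8|->10, |5|->7, |2|->2.5, |4|->5, |2|->2.5, |6|->8, |7|->9, |4|->5, |1|->1
Step 3: Attach original signs; sum ranks with positive sign and with negative sign.
W+ = 5 + 2.5 + 8 + 9 = 24.5
W- = 5 + 10 + 7 + 2.5 + 5 + 1 = 30.5
(Check: W+ + W- = 55 should equal n(n+1)/2 = 55.)
Step 4: Test statistic W = min(W+, W-) = 24.5.
Step 5: Ties in |d|, so use the tie-corrected normal approximation.
        E[W] = n(n+1)/4 = 10*11/4 = 27.5.
        Tie groups: |d|=2 (t=2), |d|=4 (t=3); sum(t^3 - t) = 30.
        Var[W] = n(n+1)(2n+1)/24 - sum(t^3-t)/48 = 2310/24 - 30/48 = 95.625.
        z = (W - E[W]) / sqrt(Var[W]) = (24.5 - 27.5) / 9.7788 = -0.3068.
        Two-sided p = 2*Phi(z) = 0.759006.
Step 6: alpha = 0.05. fail to reject H0.

W+ = 24.5, W- = 30.5, W = min = 24.5, p = 0.759006, fail to reject H0.


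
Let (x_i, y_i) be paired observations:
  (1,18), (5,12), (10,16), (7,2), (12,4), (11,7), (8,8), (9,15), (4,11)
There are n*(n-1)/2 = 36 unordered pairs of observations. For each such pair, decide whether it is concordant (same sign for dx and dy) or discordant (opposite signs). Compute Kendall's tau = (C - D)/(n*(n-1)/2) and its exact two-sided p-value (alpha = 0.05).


Step 1: Enumerate the 36 unordered pairs (i,j) with i<j and classify each by sign(x_j-x_i) * sign(y_j-y_i).
  (1,2):dx=+4,dy=-6->D; (1,3):dx=+9,dy=-2->D; (1,4):dx=+6,dy=-16->D; (1,5):dx=+11,dy=-14->D
  (1,6):dx=+10,dy=-11->D; (1,7):dx=+7,dy=-10->D; (1,8):dx=+8,dy=-3->D; (1,9):dx=+3,dy=-7->D
  (2,3):dx=+5,dy=+4->C; (2,4):dx=+2,dy=-10->D; (2,5):dx=+7,dy=-8->D; (2,6):dx=+6,dy=-5->D
  (2,7):dx=+3,dy=-4->D; (2,8):dx=+4,dy=+3->C; (2,9):dx=-1,dy=-1->C; (3,4):dx=-3,dy=-14->C
  (3,5):dx=+2,dy=-12->D; (3,6):dx=+1,dy=-9->D; (3,7):dx=-2,dy=-8->C; (3,8):dx=-1,dy=-1->C
  (3,9):dx=-6,dy=-5->C; (4,5):dx=+5,dy=+2->C; (4,6):dx=+4,dy=+5->C; (4,7):dx=+1,dy=+6->C
  (4,8):dx=+2,dy=+13->C; (4,9):dx=-3,dy=+9->D; (5,6):dx=-1,dy=+3->D; (5,7):dx=-4,dy=+4->D
  (5,8):dx=-3,dy=+11->D; (5,9):dx=-8,dy=+7->D; (6,7):dx=-3,dy=+1->D; (6,8):dx=-2,dy=+8->D
  (6,9):dx=-7,dy=+4->D; (7,8):dx=+1,dy=+7->C; (7,9):dx=-4,dy=+3->D; (8,9):dx=-5,dy=-4->C
Step 2: C = 13, D = 23, total pairs = 36.
Step 3: tau = (C - D)/(n(n-1)/2) = (13 - 23)/36 = -0.277778.
Step 4: Exact two-sided p-value (enumerate n! = 362880 permutations of y under H0): p = 0.358488.
Step 5: alpha = 0.05. fail to reject H0.

tau_b = -0.2778 (C=13, D=23), p = 0.358488, fail to reject H0.


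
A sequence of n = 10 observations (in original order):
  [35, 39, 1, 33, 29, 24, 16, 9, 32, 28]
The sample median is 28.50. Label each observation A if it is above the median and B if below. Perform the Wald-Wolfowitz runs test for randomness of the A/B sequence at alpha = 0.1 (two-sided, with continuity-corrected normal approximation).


Step 1: Compute median = 28.50; label A = above, B = below.
Labels in order: AABAABBBAB  (n_A = 5, n_B = 5)
Step 2: Count runs R = 6.
Step 3: Under H0 (random ordering), E[R] = 2*n_A*n_B/(n_A+n_B) + 1 = 2*5*5/10 + 1 = 6.0000.
        Var[R] = 2*n_A*n_B*(2*n_A*n_B - n_A - n_B) / ((n_A+n_B)^2 * (n_A+n_B-1)) = 2000/900 = 2.2222.
        SD[R] = 1.4907.
Step 4: R = E[R], so z = 0 with no continuity correction.
Step 5: Two-sided p-value via normal approximation = 2*(1 - Phi(|z|)) = 1.000000.
Step 6: alpha = 0.1. fail to reject H0.

R = 6, z = 0.0000, p = 1.000000, fail to reject H0.


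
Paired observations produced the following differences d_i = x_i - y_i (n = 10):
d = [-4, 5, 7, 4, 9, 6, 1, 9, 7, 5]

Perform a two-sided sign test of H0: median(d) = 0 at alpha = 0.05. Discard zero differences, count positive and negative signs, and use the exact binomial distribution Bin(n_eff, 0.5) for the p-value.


Step 1: Discard zero differences. Original n = 10; n_eff = number of nonzero differences = 10.
Nonzero differences (with sign): -4, +5, +7, +4, +9, +6, +1, +9, +7, +5
Step 2: Count signs: positive = 9, negative = 1.
Step 3: Under H0: P(positive) = 0.5, so the number of positives S ~ Bin(10, 0.5).
Step 4: Two-sided exact p-value = sum of Bin(10,0.5) probabilities at or below the observed probability = 0.021484.
Step 5: alpha = 0.05. reject H0.

n_eff = 10, pos = 9, neg = 1, p = 0.021484, reject H0.


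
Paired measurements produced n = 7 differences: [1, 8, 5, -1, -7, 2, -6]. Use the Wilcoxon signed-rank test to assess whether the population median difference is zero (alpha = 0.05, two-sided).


Step 1: Drop any zero differences (none here) and take |d_i|.
|d| = [1, 8, 5, 1, 7, 2, 6]
Step 2: Midrank |d_i| (ties get averaged ranks).
ranks: |1|->1.5, |8|->7, |5|->4, |1|->1.5, |7|->6, |2|->3, |6|->5
Step 3: Attach original signs; sum ranks with positive sign and with negative sign.
W+ = 1.5 + 7 + 4 + 3 = 15.5
W- = 1.5 + 6 + 5 = 12.5
(Check: W+ + W- = 28 should equal n(n+1)/2 = 28.)
Step 4: Test statistic W = min(W+, W-) = 12.5.
Step 5: Ties in |d|, so use the tie-corrected normal approximation.
        E[W] = n(n+1)/4 = 7*8/4 = 14.
        Tie groups: |d|=1 (t=2); sum(t^3 - t) = 6.
        Var[W] = n(n+1)(2n+1)/24 - sum(t^3-t)/48 = 840/24 - 6/48 = 34.875.
        z = (W - E[W]) / sqrt(Var[W]) = (12.5 - 14) / 5.9055 = -0.2540.
        Two-sided p = 2*Phi(z) = 0.799495.
Step 6: alpha = 0.05. fail to reject H0.

W+ = 15.5, W- = 12.5, W = min = 12.5, p = 0.799495, fail to reject H0.


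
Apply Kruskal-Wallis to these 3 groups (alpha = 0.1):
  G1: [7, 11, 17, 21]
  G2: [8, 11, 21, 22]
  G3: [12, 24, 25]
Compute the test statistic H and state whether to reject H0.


Step 1: Combine all N = 11 observations and assign midranks.
sorted (value, group, rank): (7,G1,1), (8,G2,2), (11,G1,3.5), (11,G2,3.5), (12,G3,5), (17,G1,6), (21,G1,7.5), (21,G2,7.5), (22,G2,9), (24,G3,10), (25,G3,11)
Step 2: Sum ranks within each group.
R_1 = 18 (n_1 = 4)
R_2 = 22 (n_2 = 4)
R_3 = 26 (n_3 = 3)
Step 3: H = 12/(N(N+1)) * sum(R_i^2/n_i) - 3(N+1)
     = 12/(11*12) * (18^2/4 + 22^2/4 + 26^2/3) - 3*12
     = 0.090909 * 427.333 - 36
     = 2.848485.
Step 4: Ties present; correction factor C = 1 - 12/(11^3 - 11) = 0.990909. Corrected H = 2.848485 / 0.990909 = 2.874618.
Step 5: Under H0, H ~ chi^2(2); p-value = 0.237566.
Step 6: alpha = 0.1. fail to reject H0.

H = 2.8746, df = 2, p = 0.237566, fail to reject H0.


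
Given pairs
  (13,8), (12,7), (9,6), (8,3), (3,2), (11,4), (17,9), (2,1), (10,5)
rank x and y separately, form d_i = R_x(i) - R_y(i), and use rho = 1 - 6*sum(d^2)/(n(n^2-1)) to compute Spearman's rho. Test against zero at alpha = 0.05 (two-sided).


Step 1: Rank x and y separately (midranks; no ties here).
rank(x): 13->8, 12->7, 9->4, 8->3, 3->2, 11->6, 17->9, 2->1, 10->5
rank(y): 8->8, 7->7, 6->6, 3->3, 2->2, 4->4, 9->9, 1->1, 5->5
Step 2: d_i = R_x(i) - R_y(i); compute d_i^2.
  (8-8)^2=0, (7-7)^2=0, (4-6)^2=4, (3-3)^2=0, (2-2)^2=0, (6-4)^2=4, (9-9)^2=0, (1-1)^2=0, (5-5)^2=0
sum(d^2) = 8.
Step 3: rho = 1 - 6*8 / (9*(9^2 - 1)) = 1 - 48/720 = 0.933333.
Step 4: Under H0, t = rho * sqrt((n-2)/(1-rho^2)) = 6.8783 ~ t(7).
Step 5: Two-sided p-value from the t-distribution with 7 df = 0.000236.
Step 6: alpha = 0.05. reject H0.

rho = 0.9333, p = 0.000236, reject H0 at alpha = 0.05.


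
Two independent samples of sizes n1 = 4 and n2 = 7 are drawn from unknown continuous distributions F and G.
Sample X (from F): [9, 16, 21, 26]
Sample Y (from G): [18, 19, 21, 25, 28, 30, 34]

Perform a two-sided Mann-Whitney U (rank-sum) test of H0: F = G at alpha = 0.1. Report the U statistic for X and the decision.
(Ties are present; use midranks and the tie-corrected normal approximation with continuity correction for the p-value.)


Step 1: Combine and sort all 11 observations; assign midranks.
sorted (value, group): (9,X), (16,X), (18,Y), (19,Y), (21,X), (21,Y), (25,Y), (26,X), (28,Y), (30,Y), (34,Y)
ranks: 9->1, 16->2, 18->3, 19->4, 21->5.5, 21->5.5, 25->7, 26->8, 28->9, 30->10, 34->11
Step 2: Rank sum for X: R1 = 1 + 2 + 5.5 + 8 = 16.5.
Step 3: U_X = R1 - n1(n1+1)/2 = 16.5 - 4*5/2 = 16.5 - 10 = 6.5.
       U_Y = n1*n2 - U_X = 28 - 6.5 = 21.5.
Step 4: Ties are present, so use the tie-corrected normal approximation (with continuity correction) for the p-value.
Step 5: p-value = 0.184875; compare to alpha = 0.1. fail to reject H0.

U_X = 6.5, p = 0.184875, fail to reject H0 at alpha = 0.1.


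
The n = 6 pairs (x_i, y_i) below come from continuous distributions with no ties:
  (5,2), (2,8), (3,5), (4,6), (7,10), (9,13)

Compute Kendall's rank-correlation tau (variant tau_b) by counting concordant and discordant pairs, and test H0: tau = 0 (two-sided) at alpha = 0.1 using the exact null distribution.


Step 1: Enumerate the 15 unordered pairs (i,j) with i<j and classify each by sign(x_j-x_i) * sign(y_j-y_i).
  (1,2):dx=-3,dy=+6->D; (1,3):dx=-2,dy=+3->D; (1,4):dx=-1,dy=+4->D; (1,5):dx=+2,dy=+8->C
  (1,6):dx=+4,dy=+11->C; (2,3):dx=+1,dy=-3->D; (2,4):dx=+2,dy=-2->D; (2,5):dx=+5,dy=+2->C
  (2,6):dx=+7,dy=+5->C; (3,4):dx=+1,dy=+1->C; (3,5):dx=+4,dy=+5->C; (3,6):dx=+6,dy=+8->C
  (4,5):dx=+3,dy=+4->C; (4,6):dx=+5,dy=+7->C; (5,6):dx=+2,dy=+3->C
Step 2: C = 10, D = 5, total pairs = 15.
Step 3: tau = (C - D)/(n(n-1)/2) = (10 - 5)/15 = 0.333333.
Step 4: Exact two-sided p-value (enumerate n! = 720 permutations of y under H0): p = 0.469444.
Step 5: alpha = 0.1. fail to reject H0.

tau_b = 0.3333 (C=10, D=5), p = 0.469444, fail to reject H0.


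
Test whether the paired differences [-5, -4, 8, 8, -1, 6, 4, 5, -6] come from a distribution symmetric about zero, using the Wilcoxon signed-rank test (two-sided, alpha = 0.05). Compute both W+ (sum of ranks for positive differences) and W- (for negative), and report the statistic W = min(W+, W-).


Step 1: Drop any zero differences (none here) and take |d_i|.
|d| = [5, 4, 8, 8, 1, 6, 4, 5, 6]
Step 2: Midrank |d_i| (ties get averaged ranks).
ranks: |5|->4.5, |4|->2.5, |8|->8.5, |8|->8.5, |1|->1, |6|->6.5, |4|->2.5, |5|->4.5, |6|->6.5
Step 3: Attach original signs; sum ranks with positive sign and with negative sign.
W+ = 8.5 + 8.5 + 6.5 + 2.5 + 4.5 = 30.5
W- = 4.5 + 2.5 + 1 + 6.5 = 14.5
(Check: W+ + W- = 45 should equal n(n+1)/2 = 45.)
Step 4: Test statistic W = min(W+, W-) = 14.5.
Step 5: Ties in |d|, so use the tie-corrected normal approximation.
        E[W] = n(n+1)/4 = 9*10/4 = 22.5.
        Tie groups: |d|=4 (t=2), |d|=5 (t=2), |d|=6 (t=2), |d|=8 (t=2); sum(t^3 - t) = 24.
        Var[W] = n(n+1)(2n+1)/24 - sum(t^3-t)/48 = 1710/24 - 24/48 = 70.75.
        z = (W - E[W]) / sqrt(Var[W]) = (14.5 - 22.5) / 8.4113 = -0.9511.
        Two-sided p = 2*Phi(z) = 0.341553.
Step 6: alpha = 0.05. fail to reject H0.

W+ = 30.5, W- = 14.5, W = min = 14.5, p = 0.341553, fail to reject H0.


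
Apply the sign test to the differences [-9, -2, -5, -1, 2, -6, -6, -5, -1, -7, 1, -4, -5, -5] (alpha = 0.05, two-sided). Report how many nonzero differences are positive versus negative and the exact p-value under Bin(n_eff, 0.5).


Step 1: Discard zero differences. Original n = 14; n_eff = number of nonzero differences = 14.
Nonzero differences (with sign): -9, -2, -5, -1, +2, -6, -6, -5, -1, -7, +1, -4, -5, -5
Step 2: Count signs: positive = 2, negative = 12.
Step 3: Under H0: P(positive) = 0.5, so the number of positives S ~ Bin(14, 0.5).
Step 4: Two-sided exact p-value = sum of Bin(14,0.5) probabilities at or below the observed probability = 0.012939.
Step 5: alpha = 0.05. reject H0.

n_eff = 14, pos = 2, neg = 12, p = 0.012939, reject H0.


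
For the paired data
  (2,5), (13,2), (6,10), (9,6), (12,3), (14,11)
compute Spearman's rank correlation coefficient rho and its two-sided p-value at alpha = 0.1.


Step 1: Rank x and y separately (midranks; no ties here).
rank(x): 2->1, 13->5, 6->2, 9->3, 12->4, 14->6
rank(y): 5->3, 2->1, 10->5, 6->4, 3->2, 11->6
Step 2: d_i = R_x(i) - R_y(i); compute d_i^2.
  (1-3)^2=4, (5-1)^2=16, (2-5)^2=9, (3-4)^2=1, (4-2)^2=4, (6-6)^2=0
sum(d^2) = 34.
Step 3: rho = 1 - 6*34 / (6*(6^2 - 1)) = 1 - 204/210 = 0.028571.
Step 4: Under H0, t = rho * sqrt((n-2)/(1-rho^2)) = 0.0572 ~ t(4).
Step 5: Two-sided p-value from the t-distribution with 4 df = 0.957155.
Step 6: alpha = 0.1. fail to reject H0.

rho = 0.0286, p = 0.957155, fail to reject H0 at alpha = 0.1.


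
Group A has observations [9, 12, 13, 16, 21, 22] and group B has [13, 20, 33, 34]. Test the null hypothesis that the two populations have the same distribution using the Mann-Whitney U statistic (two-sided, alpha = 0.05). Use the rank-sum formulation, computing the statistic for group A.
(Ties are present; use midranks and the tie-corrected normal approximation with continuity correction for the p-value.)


Step 1: Combine and sort all 10 observations; assign midranks.
sorted (value, group): (9,X), (12,X), (13,X), (13,Y), (16,X), (20,Y), (21,X), (22,X), (33,Y), (34,Y)
ranks: 9->1, 12->2, 13->3.5, 13->3.5, 16->5, 20->6, 21->7, 22->8, 33->9, 34->10
Step 2: Rank sum for X: R1 = 1 + 2 + 3.5 + 5 + 7 + 8 = 26.5.
Step 3: U_X = R1 - n1(n1+1)/2 = 26.5 - 6*7/2 = 26.5 - 21 = 5.5.
       U_Y = n1*n2 - U_X = 24 - 5.5 = 18.5.
Step 4: Ties are present, so use the tie-corrected normal approximation (with continuity correction) for the p-value.
Step 5: p-value = 0.199458; compare to alpha = 0.05. fail to reject H0.

U_X = 5.5, p = 0.199458, fail to reject H0 at alpha = 0.05.


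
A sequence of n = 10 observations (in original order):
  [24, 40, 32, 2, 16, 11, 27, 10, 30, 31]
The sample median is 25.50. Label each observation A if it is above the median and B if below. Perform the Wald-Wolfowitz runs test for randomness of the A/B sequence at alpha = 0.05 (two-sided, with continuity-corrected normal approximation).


Step 1: Compute median = 25.50; label A = above, B = below.
Labels in order: BAABBBABAA  (n_A = 5, n_B = 5)
Step 2: Count runs R = 6.
Step 3: Under H0 (random ordering), E[R] = 2*n_A*n_B/(n_A+n_B) + 1 = 2*5*5/10 + 1 = 6.0000.
        Var[R] = 2*n_A*n_B*(2*n_A*n_B - n_A - n_B) / ((n_A+n_B)^2 * (n_A+n_B-1)) = 2000/900 = 2.2222.
        SD[R] = 1.4907.
Step 4: R = E[R], so z = 0 with no continuity correction.
Step 5: Two-sided p-value via normal approximation = 2*(1 - Phi(|z|)) = 1.000000.
Step 6: alpha = 0.05. fail to reject H0.

R = 6, z = 0.0000, p = 1.000000, fail to reject H0.


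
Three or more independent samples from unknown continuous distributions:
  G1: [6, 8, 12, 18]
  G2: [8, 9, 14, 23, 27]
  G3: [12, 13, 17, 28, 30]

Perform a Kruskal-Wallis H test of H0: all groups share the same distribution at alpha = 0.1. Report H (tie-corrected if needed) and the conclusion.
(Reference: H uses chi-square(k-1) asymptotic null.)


Step 1: Combine all N = 14 observations and assign midranks.
sorted (value, group, rank): (6,G1,1), (8,G1,2.5), (8,G2,2.5), (9,G2,4), (12,G1,5.5), (12,G3,5.5), (13,G3,7), (14,G2,8), (17,G3,9), (18,G1,10), (23,G2,11), (27,G2,12), (28,G3,13), (30,G3,14)
Step 2: Sum ranks within each group.
R_1 = 19 (n_1 = 4)
R_2 = 37.5 (n_2 = 5)
R_3 = 48.5 (n_3 = 5)
Step 3: H = 12/(N(N+1)) * sum(R_i^2/n_i) - 3(N+1)
     = 12/(14*15) * (19^2/4 + 37.5^2/5 + 48.5^2/5) - 3*15
     = 0.057143 * 841.95 - 45
     = 3.111429.
Step 4: Ties present; correction factor C = 1 - 12/(14^3 - 14) = 0.995604. Corrected H = 3.111429 / 0.995604 = 3.125166.
Step 5: Under H0, H ~ chi^2(2); p-value = 0.209594.
Step 6: alpha = 0.1. fail to reject H0.

H = 3.1252, df = 2, p = 0.209594, fail to reject H0.


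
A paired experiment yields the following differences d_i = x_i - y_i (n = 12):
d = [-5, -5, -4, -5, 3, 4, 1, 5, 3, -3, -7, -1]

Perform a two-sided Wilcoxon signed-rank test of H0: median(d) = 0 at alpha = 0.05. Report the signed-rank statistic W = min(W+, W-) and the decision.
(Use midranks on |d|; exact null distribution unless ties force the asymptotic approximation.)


Step 1: Drop any zero differences (none here) and take |d_i|.
|d| = [5, 5, 4, 5, 3, 4, 1, 5, 3, 3, 7, 1]
Step 2: Midrank |d_i| (ties get averaged ranks).
ranks: |5|->9.5, |5|->9.5, |4|->6.5, |5|->9.5, |3|->4, |4|->6.5, |1|->1.5, |5|->9.5, |3|->4, |3|->4, |7|->12, |1|->1.5
Step 3: Attach original signs; sum ranks with positive sign and with negative sign.
W+ = 4 + 6.5 + 1.5 + 9.5 + 4 = 25.5
W- = 9.5 + 9.5 + 6.5 + 9.5 + 4 + 12 + 1.5 = 52.5
(Check: W+ + W- = 78 should equal n(n+1)/2 = 78.)
Step 4: Test statistic W = min(W+, W-) = 25.5.
Step 5: Ties in |d|, so use the tie-corrected normal approximation.
        E[W] = n(n+1)/4 = 12*13/4 = 39.
        Tie groups: |d|=1 (t=2), |d|=3 (t=3), |d|=4 (t=2), |d|=5 (t=4); sum(t^3 - t) = 96.
        Var[W] = n(n+1)(2n+1)/24 - sum(t^3-t)/48 = 3900/24 - 96/48 = 160.5.
        z = (W - E[W]) / sqrt(Var[W]) = (25.5 - 39) / 12.6689 = -1.0656.
        Two-sided p = 2*Phi(z) = 0.286602.
Step 6: alpha = 0.05. fail to reject H0.

W+ = 25.5, W- = 52.5, W = min = 25.5, p = 0.286602, fail to reject H0.


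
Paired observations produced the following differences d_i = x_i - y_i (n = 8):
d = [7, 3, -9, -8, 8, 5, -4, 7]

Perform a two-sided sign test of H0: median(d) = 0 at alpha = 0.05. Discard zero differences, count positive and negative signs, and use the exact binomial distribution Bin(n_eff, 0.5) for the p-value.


Step 1: Discard zero differences. Original n = 8; n_eff = number of nonzero differences = 8.
Nonzero differences (with sign): +7, +3, -9, -8, +8, +5, -4, +7
Step 2: Count signs: positive = 5, negative = 3.
Step 3: Under H0: P(positive) = 0.5, so the number of positives S ~ Bin(8, 0.5).
Step 4: Two-sided exact p-value = sum of Bin(8,0.5) probabilities at or below the observed probability = 0.726562.
Step 5: alpha = 0.05. fail to reject H0.

n_eff = 8, pos = 5, neg = 3, p = 0.726562, fail to reject H0.


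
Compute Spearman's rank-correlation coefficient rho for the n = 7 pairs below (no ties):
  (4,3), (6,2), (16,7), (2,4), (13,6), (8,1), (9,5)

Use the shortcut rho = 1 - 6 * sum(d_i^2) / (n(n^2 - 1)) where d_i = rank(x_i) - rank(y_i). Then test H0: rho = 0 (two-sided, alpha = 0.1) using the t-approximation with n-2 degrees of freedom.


Step 1: Rank x and y separately (midranks; no ties here).
rank(x): 4->2, 6->3, 16->7, 2->1, 13->6, 8->4, 9->5
rank(y): 3->3, 2->2, 7->7, 4->4, 6->6, 1->1, 5->5
Step 2: d_i = R_x(i) - R_y(i); compute d_i^2.
  (2-3)^2=1, (3-2)^2=1, (7-7)^2=0, (1-4)^2=9, (6-6)^2=0, (4-1)^2=9, (5-5)^2=0
sum(d^2) = 20.
Step 3: rho = 1 - 6*20 / (7*(7^2 - 1)) = 1 - 120/336 = 0.642857.
Step 4: Under H0, t = rho * sqrt((n-2)/(1-rho^2)) = 1.8766 ~ t(5).
Step 5: Two-sided p-value from the t-distribution with 5 df = 0.119392.
Step 6: alpha = 0.1. fail to reject H0.

rho = 0.6429, p = 0.119392, fail to reject H0 at alpha = 0.1.


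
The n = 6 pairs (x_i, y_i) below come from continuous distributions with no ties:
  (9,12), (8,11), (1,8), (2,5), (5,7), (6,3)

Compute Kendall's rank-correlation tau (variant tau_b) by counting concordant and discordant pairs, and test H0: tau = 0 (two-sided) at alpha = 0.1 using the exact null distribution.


Step 1: Enumerate the 15 unordered pairs (i,j) with i<j and classify each by sign(x_j-x_i) * sign(y_j-y_i).
  (1,2):dx=-1,dy=-1->C; (1,3):dx=-8,dy=-4->C; (1,4):dx=-7,dy=-7->C; (1,5):dx=-4,dy=-5->C
  (1,6):dx=-3,dy=-9->C; (2,3):dx=-7,dy=-3->C; (2,4):dx=-6,dy=-6->C; (2,5):dx=-3,dy=-4->C
  (2,6):dx=-2,dy=-8->C; (3,4):dx=+1,dy=-3->D; (3,5):dx=+4,dy=-1->D; (3,6):dx=+5,dy=-5->D
  (4,5):dx=+3,dy=+2->C; (4,6):dx=+4,dy=-2->D; (5,6):dx=+1,dy=-4->D
Step 2: C = 10, D = 5, total pairs = 15.
Step 3: tau = (C - D)/(n(n-1)/2) = (10 - 5)/15 = 0.333333.
Step 4: Exact two-sided p-value (enumerate n! = 720 permutations of y under H0): p = 0.469444.
Step 5: alpha = 0.1. fail to reject H0.

tau_b = 0.3333 (C=10, D=5), p = 0.469444, fail to reject H0.


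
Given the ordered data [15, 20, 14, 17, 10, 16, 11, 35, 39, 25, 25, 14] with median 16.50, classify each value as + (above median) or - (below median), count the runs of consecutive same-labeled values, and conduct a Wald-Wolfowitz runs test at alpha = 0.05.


Step 1: Compute median = 16.50; label A = above, B = below.
Labels in order: BABABBBAAAAB  (n_A = 6, n_B = 6)
Step 2: Count runs R = 7.
Step 3: Under H0 (random ordering), E[R] = 2*n_A*n_B/(n_A+n_B) + 1 = 2*6*6/12 + 1 = 7.0000.
        Var[R] = 2*n_A*n_B*(2*n_A*n_B - n_A - n_B) / ((n_A+n_B)^2 * (n_A+n_B-1)) = 4320/1584 = 2.7273.
        SD[R] = 1.6514.
Step 4: R = E[R], so z = 0 with no continuity correction.
Step 5: Two-sided p-value via normal approximation = 2*(1 - Phi(|z|)) = 1.000000.
Step 6: alpha = 0.05. fail to reject H0.

R = 7, z = 0.0000, p = 1.000000, fail to reject H0.


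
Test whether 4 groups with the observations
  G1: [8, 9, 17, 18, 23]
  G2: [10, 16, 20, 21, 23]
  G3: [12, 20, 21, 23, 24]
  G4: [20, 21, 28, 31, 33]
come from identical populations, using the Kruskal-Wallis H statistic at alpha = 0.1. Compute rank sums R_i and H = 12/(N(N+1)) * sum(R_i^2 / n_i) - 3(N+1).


Step 1: Combine all N = 20 observations and assign midranks.
sorted (value, group, rank): (8,G1,1), (9,G1,2), (10,G2,3), (12,G3,4), (16,G2,5), (17,G1,6), (18,G1,7), (20,G2,9), (20,G3,9), (20,G4,9), (21,G2,12), (21,G3,12), (21,G4,12), (23,G1,15), (23,G2,15), (23,G3,15), (24,G3,17), (28,G4,18), (31,G4,19), (33,G4,20)
Step 2: Sum ranks within each group.
R_1 = 31 (n_1 = 5)
R_2 = 44 (n_2 = 5)
R_3 = 57 (n_3 = 5)
R_4 = 78 (n_4 = 5)
Step 3: H = 12/(N(N+1)) * sum(R_i^2/n_i) - 3(N+1)
     = 12/(20*21) * (31^2/5 + 44^2/5 + 57^2/5 + 78^2/5) - 3*21
     = 0.028571 * 2446 - 63
     = 6.885714.
Step 4: Ties present; correction factor C = 1 - 72/(20^3 - 20) = 0.990977. Corrected H = 6.885714 / 0.990977 = 6.948407.
Step 5: Under H0, H ~ chi^2(3); p-value = 0.073561.
Step 6: alpha = 0.1. reject H0.

H = 6.9484, df = 3, p = 0.073561, reject H0.


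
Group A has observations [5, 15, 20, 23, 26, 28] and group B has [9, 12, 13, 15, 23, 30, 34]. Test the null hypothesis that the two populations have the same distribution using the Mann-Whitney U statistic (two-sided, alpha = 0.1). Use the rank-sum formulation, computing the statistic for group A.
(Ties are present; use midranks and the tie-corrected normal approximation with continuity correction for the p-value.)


Step 1: Combine and sort all 13 observations; assign midranks.
sorted (value, group): (5,X), (9,Y), (12,Y), (13,Y), (15,X), (15,Y), (20,X), (23,X), (23,Y), (26,X), (28,X), (30,Y), (34,Y)
ranks: 5->1, 9->2, 12->3, 13->4, 15->5.5, 15->5.5, 20->7, 23->8.5, 23->8.5, 26->10, 28->11, 30->12, 34->13
Step 2: Rank sum for X: R1 = 1 + 5.5 + 7 + 8.5 + 10 + 11 = 43.
Step 3: U_X = R1 - n1(n1+1)/2 = 43 - 6*7/2 = 43 - 21 = 22.
       U_Y = n1*n2 - U_X = 42 - 22 = 20.
Step 4: Ties are present, so use the tie-corrected normal approximation (with continuity correction) for the p-value.
Step 5: p-value = 0.942900; compare to alpha = 0.1. fail to reject H0.

U_X = 22, p = 0.942900, fail to reject H0 at alpha = 0.1.


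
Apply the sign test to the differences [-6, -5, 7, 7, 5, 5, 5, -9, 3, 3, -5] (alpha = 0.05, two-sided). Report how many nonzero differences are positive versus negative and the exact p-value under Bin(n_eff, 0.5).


Step 1: Discard zero differences. Original n = 11; n_eff = number of nonzero differences = 11.
Nonzero differences (with sign): -6, -5, +7, +7, +5, +5, +5, -9, +3, +3, -5
Step 2: Count signs: positive = 7, negative = 4.
Step 3: Under H0: P(positive) = 0.5, so the number of positives S ~ Bin(11, 0.5).
Step 4: Two-sided exact p-value = sum of Bin(11,0.5) probabilities at or below the observed probability = 0.548828.
Step 5: alpha = 0.05. fail to reject H0.

n_eff = 11, pos = 7, neg = 4, p = 0.548828, fail to reject H0.


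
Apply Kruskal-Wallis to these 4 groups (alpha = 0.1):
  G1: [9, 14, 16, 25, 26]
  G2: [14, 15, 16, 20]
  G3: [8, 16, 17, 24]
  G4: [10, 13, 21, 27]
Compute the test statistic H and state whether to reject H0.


Step 1: Combine all N = 17 observations and assign midranks.
sorted (value, group, rank): (8,G3,1), (9,G1,2), (10,G4,3), (13,G4,4), (14,G1,5.5), (14,G2,5.5), (15,G2,7), (16,G1,9), (16,G2,9), (16,G3,9), (17,G3,11), (20,G2,12), (21,G4,13), (24,G3,14), (25,G1,15), (26,G1,16), (27,G4,17)
Step 2: Sum ranks within each group.
R_1 = 47.5 (n_1 = 5)
R_2 = 33.5 (n_2 = 4)
R_3 = 35 (n_3 = 4)
R_4 = 37 (n_4 = 4)
Step 3: H = 12/(N(N+1)) * sum(R_i^2/n_i) - 3(N+1)
     = 12/(17*18) * (47.5^2/5 + 33.5^2/4 + 35^2/4 + 37^2/4) - 3*18
     = 0.039216 * 1380.31 - 54
     = 0.129902.
Step 4: Ties present; correction factor C = 1 - 30/(17^3 - 17) = 0.993873. Corrected H = 0.129902 / 0.993873 = 0.130703.
Step 5: Under H0, H ~ chi^2(3); p-value = 0.987914.
Step 6: alpha = 0.1. fail to reject H0.

H = 0.1307, df = 3, p = 0.987914, fail to reject H0.


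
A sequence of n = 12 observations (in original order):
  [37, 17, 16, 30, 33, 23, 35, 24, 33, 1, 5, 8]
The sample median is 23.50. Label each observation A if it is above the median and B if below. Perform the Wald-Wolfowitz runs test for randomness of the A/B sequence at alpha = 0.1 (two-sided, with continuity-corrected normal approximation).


Step 1: Compute median = 23.50; label A = above, B = below.
Labels in order: ABBAABAAABBB  (n_A = 6, n_B = 6)
Step 2: Count runs R = 6.
Step 3: Under H0 (random ordering), E[R] = 2*n_A*n_B/(n_A+n_B) + 1 = 2*6*6/12 + 1 = 7.0000.
        Var[R] = 2*n_A*n_B*(2*n_A*n_B - n_A - n_B) / ((n_A+n_B)^2 * (n_A+n_B-1)) = 4320/1584 = 2.7273.
        SD[R] = 1.6514.
Step 4: Continuity-corrected z = (R + 0.5 - E[R]) / SD[R] = (6 + 0.5 - 7.0000) / 1.6514 = -0.3028.
Step 5: Two-sided p-value via normal approximation = 2*(1 - Phi(|z|)) = 0.762069.
Step 6: alpha = 0.1. fail to reject H0.

R = 6, z = -0.3028, p = 0.762069, fail to reject H0.


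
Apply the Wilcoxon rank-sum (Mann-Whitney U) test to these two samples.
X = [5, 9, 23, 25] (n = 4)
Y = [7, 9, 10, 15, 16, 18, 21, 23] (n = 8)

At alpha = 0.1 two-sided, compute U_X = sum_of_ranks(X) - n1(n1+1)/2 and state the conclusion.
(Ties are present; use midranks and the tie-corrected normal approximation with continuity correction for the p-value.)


Step 1: Combine and sort all 12 observations; assign midranks.
sorted (value, group): (5,X), (7,Y), (9,X), (9,Y), (10,Y), (15,Y), (16,Y), (18,Y), (21,Y), (23,X), (23,Y), (25,X)
ranks: 5->1, 7->2, 9->3.5, 9->3.5, 10->5, 15->6, 16->7, 18->8, 21->9, 23->10.5, 23->10.5, 25->12
Step 2: Rank sum for X: R1 = 1 + 3.5 + 10.5 + 12 = 27.
Step 3: U_X = R1 - n1(n1+1)/2 = 27 - 4*5/2 = 27 - 10 = 17.
       U_Y = n1*n2 - U_X = 32 - 17 = 15.
Step 4: Ties are present, so use the tie-corrected normal approximation (with continuity correction) for the p-value.
Step 5: p-value = 0.932087; compare to alpha = 0.1. fail to reject H0.

U_X = 17, p = 0.932087, fail to reject H0 at alpha = 0.1.


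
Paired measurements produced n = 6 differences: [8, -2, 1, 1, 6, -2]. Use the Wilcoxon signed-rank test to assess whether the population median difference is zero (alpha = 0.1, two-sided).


Step 1: Drop any zero differences (none here) and take |d_i|.
|d| = [8, 2, 1, 1, 6, 2]
Step 2: Midrank |d_i| (ties get averaged ranks).
ranks: |8|->6, |2|->3.5, |1|->1.5, |1|->1.5, |6|->5, |2|->3.5
Step 3: Attach original signs; sum ranks with positive sign and with negative sign.
W+ = 6 + 1.5 + 1.5 + 5 = 14
W- = 3.5 + 3.5 = 7
(Check: W+ + W- = 21 should equal n(n+1)/2 = 21.)
Step 4: Test statistic W = min(W+, W-) = 7.
Step 5: Ties in |d|, so use the tie-corrected normal approximation.
        E[W] = n(n+1)/4 = 6*7/4 = 10.5.
        Tie groups: |d|=1 (t=2), |d|=2 (t=2); sum(t^3 - t) = 12.
        Var[W] = n(n+1)(2n+1)/24 - sum(t^3-t)/48 = 546/24 - 12/48 = 22.5.
        z = (W - E[W]) / sqrt(Var[W]) = (7 - 10.5) / 4.7434 = -0.7379.
        Two-sided p = 2*Phi(z) = 0.460597.
Step 6: alpha = 0.1. fail to reject H0.

W+ = 14, W- = 7, W = min = 7, p = 0.460597, fail to reject H0.


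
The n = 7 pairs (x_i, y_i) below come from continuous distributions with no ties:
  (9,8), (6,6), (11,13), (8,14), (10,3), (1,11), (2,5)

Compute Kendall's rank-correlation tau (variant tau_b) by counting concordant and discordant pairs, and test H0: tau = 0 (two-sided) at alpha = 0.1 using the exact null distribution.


Step 1: Enumerate the 21 unordered pairs (i,j) with i<j and classify each by sign(x_j-x_i) * sign(y_j-y_i).
  (1,2):dx=-3,dy=-2->C; (1,3):dx=+2,dy=+5->C; (1,4):dx=-1,dy=+6->D; (1,5):dx=+1,dy=-5->D
  (1,6):dx=-8,dy=+3->D; (1,7):dx=-7,dy=-3->C; (2,3):dx=+5,dy=+7->C; (2,4):dx=+2,dy=+8->C
  (2,5):dx=+4,dy=-3->D; (2,6):dx=-5,dy=+5->D; (2,7):dx=-4,dy=-1->C; (3,4):dx=-3,dy=+1->D
  (3,5):dx=-1,dy=-10->C; (3,6):dx=-10,dy=-2->C; (3,7):dx=-9,dy=-8->C; (4,5):dx=+2,dy=-11->D
  (4,6):dx=-7,dy=-3->C; (4,7):dx=-6,dy=-9->C; (5,6):dx=-9,dy=+8->D; (5,7):dx=-8,dy=+2->D
  (6,7):dx=+1,dy=-6->D
Step 2: C = 11, D = 10, total pairs = 21.
Step 3: tau = (C - D)/(n(n-1)/2) = (11 - 10)/21 = 0.047619.
Step 4: Exact two-sided p-value (enumerate n! = 5040 permutations of y under H0): p = 1.000000.
Step 5: alpha = 0.1. fail to reject H0.

tau_b = 0.0476 (C=11, D=10), p = 1.000000, fail to reject H0.


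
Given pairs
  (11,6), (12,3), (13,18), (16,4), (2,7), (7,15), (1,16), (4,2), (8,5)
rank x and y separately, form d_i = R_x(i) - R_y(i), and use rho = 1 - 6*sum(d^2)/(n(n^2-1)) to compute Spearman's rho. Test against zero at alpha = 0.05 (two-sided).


Step 1: Rank x and y separately (midranks; no ties here).
rank(x): 11->6, 12->7, 13->8, 16->9, 2->2, 7->4, 1->1, 4->3, 8->5
rank(y): 6->5, 3->2, 18->9, 4->3, 7->6, 15->7, 16->8, 2->1, 5->4
Step 2: d_i = R_x(i) - R_y(i); compute d_i^2.
  (6-5)^2=1, (7-2)^2=25, (8-9)^2=1, (9-3)^2=36, (2-6)^2=16, (4-7)^2=9, (1-8)^2=49, (3-1)^2=4, (5-4)^2=1
sum(d^2) = 142.
Step 3: rho = 1 - 6*142 / (9*(9^2 - 1)) = 1 - 852/720 = -0.183333.
Step 4: Under H0, t = rho * sqrt((n-2)/(1-rho^2)) = -0.4934 ~ t(7).
Step 5: Two-sided p-value from the t-distribution with 7 df = 0.636820.
Step 6: alpha = 0.05. fail to reject H0.

rho = -0.1833, p = 0.636820, fail to reject H0 at alpha = 0.05.


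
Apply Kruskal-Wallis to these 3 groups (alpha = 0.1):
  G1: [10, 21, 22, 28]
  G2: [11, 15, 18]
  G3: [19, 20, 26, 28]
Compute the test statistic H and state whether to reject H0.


Step 1: Combine all N = 11 observations and assign midranks.
sorted (value, group, rank): (10,G1,1), (11,G2,2), (15,G2,3), (18,G2,4), (19,G3,5), (20,G3,6), (21,G1,7), (22,G1,8), (26,G3,9), (28,G1,10.5), (28,G3,10.5)
Step 2: Sum ranks within each group.
R_1 = 26.5 (n_1 = 4)
R_2 = 9 (n_2 = 3)
R_3 = 30.5 (n_3 = 4)
Step 3: H = 12/(N(N+1)) * sum(R_i^2/n_i) - 3(N+1)
     = 12/(11*12) * (26.5^2/4 + 9^2/3 + 30.5^2/4) - 3*12
     = 0.090909 * 435.125 - 36
     = 3.556818.
Step 4: Ties present; correction factor C = 1 - 6/(11^3 - 11) = 0.995455. Corrected H = 3.556818 / 0.995455 = 3.573059.
Step 5: Under H0, H ~ chi^2(2); p-value = 0.167541.
Step 6: alpha = 0.1. fail to reject H0.

H = 3.5731, df = 2, p = 0.167541, fail to reject H0.


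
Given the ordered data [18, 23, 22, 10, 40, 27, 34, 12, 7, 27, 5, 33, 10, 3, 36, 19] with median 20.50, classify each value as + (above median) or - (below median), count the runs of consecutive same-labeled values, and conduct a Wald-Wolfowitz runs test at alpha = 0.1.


Step 1: Compute median = 20.50; label A = above, B = below.
Labels in order: BAABAAABBABABBAB  (n_A = 8, n_B = 8)
Step 2: Count runs R = 11.
Step 3: Under H0 (random ordering), E[R] = 2*n_A*n_B/(n_A+n_B) + 1 = 2*8*8/16 + 1 = 9.0000.
        Var[R] = 2*n_A*n_B*(2*n_A*n_B - n_A - n_B) / ((n_A+n_B)^2 * (n_A+n_B-1)) = 14336/3840 = 3.7333.
        SD[R] = 1.9322.
Step 4: Continuity-corrected z = (R - 0.5 - E[R]) / SD[R] = (11 - 0.5 - 9.0000) / 1.9322 = 0.7763.
Step 5: Two-sided p-value via normal approximation = 2*(1 - Phi(|z|)) = 0.437558.
Step 6: alpha = 0.1. fail to reject H0.

R = 11, z = 0.7763, p = 0.437558, fail to reject H0.


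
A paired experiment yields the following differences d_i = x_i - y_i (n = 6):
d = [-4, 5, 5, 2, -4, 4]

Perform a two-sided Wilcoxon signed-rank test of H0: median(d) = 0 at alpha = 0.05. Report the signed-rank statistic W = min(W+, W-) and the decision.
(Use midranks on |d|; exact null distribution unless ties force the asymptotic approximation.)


Step 1: Drop any zero differences (none here) and take |d_i|.
|d| = [4, 5, 5, 2, 4, 4]
Step 2: Midrank |d_i| (ties get averaged ranks).
ranks: |4|->3, |5|->5.5, |5|->5.5, |2|->1, |4|->3, |4|->3
Step 3: Attach original signs; sum ranks with positive sign and with negative sign.
W+ = 5.5 + 5.5 + 1 + 3 = 15
W- = 3 + 3 = 6
(Check: W+ + W- = 21 should equal n(n+1)/2 = 21.)
Step 4: Test statistic W = min(W+, W-) = 6.
Step 5: Ties in |d|, so use the tie-corrected normal approximation.
        E[W] = n(n+1)/4 = 6*7/4 = 10.5.
        Tie groups: |d|=4 (t=3), |d|=5 (t=2); sum(t^3 - t) = 30.
        Var[W] = n(n+1)(2n+1)/24 - sum(t^3-t)/48 = 546/24 - 30/48 = 22.125.
        z = (W - E[W]) / sqrt(Var[W]) = (6 - 10.5) / 4.7037 = -0.9567.
        Two-sided p = 2*Phi(z) = 0.338724.
Step 6: alpha = 0.05. fail to reject H0.

W+ = 15, W- = 6, W = min = 6, p = 0.338724, fail to reject H0.


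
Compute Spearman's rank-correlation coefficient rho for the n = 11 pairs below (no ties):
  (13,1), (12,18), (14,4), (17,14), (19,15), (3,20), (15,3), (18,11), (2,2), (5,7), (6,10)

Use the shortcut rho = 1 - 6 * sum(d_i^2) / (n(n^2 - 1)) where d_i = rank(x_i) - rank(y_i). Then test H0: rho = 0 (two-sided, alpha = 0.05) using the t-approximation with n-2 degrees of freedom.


Step 1: Rank x and y separately (midranks; no ties here).
rank(x): 13->6, 12->5, 14->7, 17->9, 19->11, 3->2, 15->8, 18->10, 2->1, 5->3, 6->4
rank(y): 1->1, 18->10, 4->4, 14->8, 15->9, 20->11, 3->3, 11->7, 2->2, 7->5, 10->6
Step 2: d_i = R_x(i) - R_y(i); compute d_i^2.
  (6-1)^2=25, (5-10)^2=25, (7-4)^2=9, (9-8)^2=1, (11-9)^2=4, (2-11)^2=81, (8-3)^2=25, (10-7)^2=9, (1-2)^2=1, (3-5)^2=4, (4-6)^2=4
sum(d^2) = 188.
Step 3: rho = 1 - 6*188 / (11*(11^2 - 1)) = 1 - 1128/1320 = 0.145455.
Step 4: Under H0, t = rho * sqrt((n-2)/(1-rho^2)) = 0.4411 ~ t(9).
Step 5: Two-sided p-value from the t-distribution with 9 df = 0.669579.
Step 6: alpha = 0.05. fail to reject H0.

rho = 0.1455, p = 0.669579, fail to reject H0 at alpha = 0.05.


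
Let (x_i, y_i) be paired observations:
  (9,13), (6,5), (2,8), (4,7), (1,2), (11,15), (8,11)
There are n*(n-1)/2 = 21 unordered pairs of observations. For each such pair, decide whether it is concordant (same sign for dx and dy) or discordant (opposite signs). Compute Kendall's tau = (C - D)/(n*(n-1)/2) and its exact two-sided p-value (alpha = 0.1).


Step 1: Enumerate the 21 unordered pairs (i,j) with i<j and classify each by sign(x_j-x_i) * sign(y_j-y_i).
  (1,2):dx=-3,dy=-8->C; (1,3):dx=-7,dy=-5->C; (1,4):dx=-5,dy=-6->C; (1,5):dx=-8,dy=-11->C
  (1,6):dx=+2,dy=+2->C; (1,7):dx=-1,dy=-2->C; (2,3):dx=-4,dy=+3->D; (2,4):dx=-2,dy=+2->D
  (2,5):dx=-5,dy=-3->C; (2,6):dx=+5,dy=+10->C; (2,7):dx=+2,dy=+6->C; (3,4):dx=+2,dy=-1->D
  (3,5):dx=-1,dy=-6->C; (3,6):dx=+9,dy=+7->C; (3,7):dx=+6,dy=+3->C; (4,5):dx=-3,dy=-5->C
  (4,6):dx=+7,dy=+8->C; (4,7):dx=+4,dy=+4->C; (5,6):dx=+10,dy=+13->C; (5,7):dx=+7,dy=+9->C
  (6,7):dx=-3,dy=-4->C
Step 2: C = 18, D = 3, total pairs = 21.
Step 3: tau = (C - D)/(n(n-1)/2) = (18 - 3)/21 = 0.714286.
Step 4: Exact two-sided p-value (enumerate n! = 5040 permutations of y under H0): p = 0.030159.
Step 5: alpha = 0.1. reject H0.

tau_b = 0.7143 (C=18, D=3), p = 0.030159, reject H0.


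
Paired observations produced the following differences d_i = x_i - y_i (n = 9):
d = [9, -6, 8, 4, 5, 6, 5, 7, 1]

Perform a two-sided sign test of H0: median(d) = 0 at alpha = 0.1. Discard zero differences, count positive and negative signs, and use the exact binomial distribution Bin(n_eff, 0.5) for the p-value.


Step 1: Discard zero differences. Original n = 9; n_eff = number of nonzero differences = 9.
Nonzero differences (with sign): +9, -6, +8, +4, +5, +6, +5, +7, +1
Step 2: Count signs: positive = 8, negative = 1.
Step 3: Under H0: P(positive) = 0.5, so the number of positives S ~ Bin(9, 0.5).
Step 4: Two-sided exact p-value = sum of Bin(9,0.5) probabilities at or below the observed probability = 0.039062.
Step 5: alpha = 0.1. reject H0.

n_eff = 9, pos = 8, neg = 1, p = 0.039062, reject H0.


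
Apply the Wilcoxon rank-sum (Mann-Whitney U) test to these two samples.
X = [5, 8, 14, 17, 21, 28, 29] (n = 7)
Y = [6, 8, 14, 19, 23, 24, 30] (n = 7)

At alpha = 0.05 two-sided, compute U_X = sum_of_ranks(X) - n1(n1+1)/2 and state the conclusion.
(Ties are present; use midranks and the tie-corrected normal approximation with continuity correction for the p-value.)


Step 1: Combine and sort all 14 observations; assign midranks.
sorted (value, group): (5,X), (6,Y), (8,X), (8,Y), (14,X), (14,Y), (17,X), (19,Y), (21,X), (23,Y), (24,Y), (28,X), (29,X), (30,Y)
ranks: 5->1, 6->2, 8->3.5, 8->3.5, 14->5.5, 14->5.5, 17->7, 19->8, 21->9, 23->10, 24->11, 28->12, 29->13, 30->14
Step 2: Rank sum for X: R1 = 1 + 3.5 + 5.5 + 7 + 9 + 12 + 13 = 51.
Step 3: U_X = R1 - n1(n1+1)/2 = 51 - 7*8/2 = 51 - 28 = 23.
       U_Y = n1*n2 - U_X = 49 - 23 = 26.
Step 4: Ties are present, so use the tie-corrected normal approximation (with continuity correction) for the p-value.
Step 5: p-value = 0.898104; compare to alpha = 0.05. fail to reject H0.

U_X = 23, p = 0.898104, fail to reject H0 at alpha = 0.05.


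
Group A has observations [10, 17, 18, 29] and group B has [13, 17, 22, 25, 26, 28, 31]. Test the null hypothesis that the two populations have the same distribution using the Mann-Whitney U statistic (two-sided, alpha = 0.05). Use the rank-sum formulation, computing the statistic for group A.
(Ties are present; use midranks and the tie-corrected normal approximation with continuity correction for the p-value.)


Step 1: Combine and sort all 11 observations; assign midranks.
sorted (value, group): (10,X), (13,Y), (17,X), (17,Y), (18,X), (22,Y), (25,Y), (26,Y), (28,Y), (29,X), (31,Y)
ranks: 10->1, 13->2, 17->3.5, 17->3.5, 18->5, 22->6, 25->7, 26->8, 28->9, 29->10, 31->11
Step 2: Rank sum for X: R1 = 1 + 3.5 + 5 + 10 = 19.5.
Step 3: U_X = R1 - n1(n1+1)/2 = 19.5 - 4*5/2 = 19.5 - 10 = 9.5.
       U_Y = n1*n2 - U_X = 28 - 9.5 = 18.5.
Step 4: Ties are present, so use the tie-corrected normal approximation (with continuity correction) for the p-value.
Step 5: p-value = 0.448659; compare to alpha = 0.05. fail to reject H0.

U_X = 9.5, p = 0.448659, fail to reject H0 at alpha = 0.05.


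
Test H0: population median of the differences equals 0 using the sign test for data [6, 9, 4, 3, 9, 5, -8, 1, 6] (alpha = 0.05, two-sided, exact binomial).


Step 1: Discard zero differences. Original n = 9; n_eff = number of nonzero differences = 9.
Nonzero differences (with sign): +6, +9, +4, +3, +9, +5, -8, +1, +6
Step 2: Count signs: positive = 8, negative = 1.
Step 3: Under H0: P(positive) = 0.5, so the number of positives S ~ Bin(9, 0.5).
Step 4: Two-sided exact p-value = sum of Bin(9,0.5) probabilities at or below the observed probability = 0.039062.
Step 5: alpha = 0.05. reject H0.

n_eff = 9, pos = 8, neg = 1, p = 0.039062, reject H0.


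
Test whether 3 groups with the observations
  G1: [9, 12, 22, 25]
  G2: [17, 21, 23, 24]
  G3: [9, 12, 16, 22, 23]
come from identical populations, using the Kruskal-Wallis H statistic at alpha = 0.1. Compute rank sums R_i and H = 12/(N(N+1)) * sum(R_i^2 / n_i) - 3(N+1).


Step 1: Combine all N = 13 observations and assign midranks.
sorted (value, group, rank): (9,G1,1.5), (9,G3,1.5), (12,G1,3.5), (12,G3,3.5), (16,G3,5), (17,G2,6), (21,G2,7), (22,G1,8.5), (22,G3,8.5), (23,G2,10.5), (23,G3,10.5), (24,G2,12), (25,G1,13)
Step 2: Sum ranks within each group.
R_1 = 26.5 (n_1 = 4)
R_2 = 35.5 (n_2 = 4)
R_3 = 29 (n_3 = 5)
Step 3: H = 12/(N(N+1)) * sum(R_i^2/n_i) - 3(N+1)
     = 12/(13*14) * (26.5^2/4 + 35.5^2/4 + 29^2/5) - 3*14
     = 0.065934 * 658.825 - 42
     = 1.439011.
Step 4: Ties present; correction factor C = 1 - 24/(13^3 - 13) = 0.989011. Corrected H = 1.439011 / 0.989011 = 1.455000.
Step 5: Under H0, H ~ chi^2(2); p-value = 0.483115.
Step 6: alpha = 0.1. fail to reject H0.

H = 1.4550, df = 2, p = 0.483115, fail to reject H0.


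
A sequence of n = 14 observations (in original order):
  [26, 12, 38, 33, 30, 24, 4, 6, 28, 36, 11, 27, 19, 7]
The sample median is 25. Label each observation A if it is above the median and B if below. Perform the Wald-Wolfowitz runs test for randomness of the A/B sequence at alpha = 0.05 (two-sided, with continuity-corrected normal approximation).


Step 1: Compute median = 25; label A = above, B = below.
Labels in order: ABAAABBBAABABB  (n_A = 7, n_B = 7)
Step 2: Count runs R = 8.
Step 3: Under H0 (random ordering), E[R] = 2*n_A*n_B/(n_A+n_B) + 1 = 2*7*7/14 + 1 = 8.0000.
        Var[R] = 2*n_A*n_B*(2*n_A*n_B - n_A - n_B) / ((n_A+n_B)^2 * (n_A+n_B-1)) = 8232/2548 = 3.2308.
        SD[R] = 1.7974.
Step 4: R = E[R], so z = 0 with no continuity correction.
Step 5: Two-sided p-value via normal approximation = 2*(1 - Phi(|z|)) = 1.000000.
Step 6: alpha = 0.05. fail to reject H0.

R = 8, z = 0.0000, p = 1.000000, fail to reject H0.
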